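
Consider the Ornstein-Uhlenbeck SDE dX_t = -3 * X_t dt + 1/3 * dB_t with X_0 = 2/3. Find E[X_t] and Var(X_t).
E[X_t] = 2*exp(-3*t)/3; Var(X_t) = 1/54 - exp(-6*t)/54

The OU SDE dX = -theta X dt + sigma dB admits the integrating factor exp(theta t): d(exp(theta t) X_t) = sigma exp(theta t) dB_t. Integrating from 0 to t:
  X_t = x_0 * exp(-theta t) + sigma * int_0^t exp(-theta (t-s)) dB_s.
The Itô integral has mean 0 and (by the Itô isometry) variance sigma^2 * int_0^t exp(-2 theta (t - s)) ds = sigma^2 * (1 - exp(-2 theta t)) / (2 theta).
With theta = 3, sigma = 1/3, x_0 = 2/3:
  E[X_t] = 2/3 * exp(-3 t) = 2*exp(-3*t)/3
  Var(X_t) = (1/3)^2 * (1 - exp(-2*3 t)) / (2 * 3) = 1/54 - exp(-6*t)/54.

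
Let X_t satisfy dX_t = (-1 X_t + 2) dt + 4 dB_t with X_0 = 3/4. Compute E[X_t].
E[X_t] = 2 - 5*exp(-t)/4

Taking expectations and using E[dB_t] = 0, the mean m(t) = E[X_t] satisfies the ODE m'(t) = a m(t) + b with m(0) = x_0. With a = -1, b = 2, x_0 = 3/4, the solution is
  m(t) = x_0 * exp(a t) + (b/a) * (exp(a t) - 1)
       = (3/4) * exp((-1) t) + (2/(-1)) * (exp((-1) t) - 1)
       = 2 - 5*exp(-t)/4.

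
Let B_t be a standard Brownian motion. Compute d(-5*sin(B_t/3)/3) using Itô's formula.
d(-5*sin(B_t/3)/3) = (5*sin(B_t/3)/54) dt + (-5*cos(B_t/3)/9) dB_t

Itô's formula for f(B_t) gives d f(B_t) = f'(B_t) dB_t + (1/2) f''(B_t) dt. Compute derivatives of f(x) = -5*sin(x/3)/3:
  f'(x)  = -5*cos(x/3)/9
  f''(x) = 5*sin(x/3)/27
Substitute x = B_t and multiply the f'' term by 1/2:
  drift     = (1/2) * (5*sin(x/3)/27) evaluated at B_t = 5*sin(B_t/3)/54
  diffusion = (-5*cos(x/3)/9) evaluated at B_t = -5*cos(B_t/3)/9
Therefore d(-5*sin(B_t/3)/3) = (5*sin(B_t/3)/54) dt + (-5*cos(B_t/3)/9) dB_t.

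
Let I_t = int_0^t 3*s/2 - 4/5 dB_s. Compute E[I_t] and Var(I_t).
E[I_t] = 0; Var(I_t) = t*(75*t^2 - 120*t + 64)/100

The Itô integral of a deterministic integrand f(s) has mean 0 because each increment f(s) * (B_{s+ds} - B_s) has mean 0. By the Itô isometry:
  Var( int_0^t f(s) dB_s ) = E[ (int_0^t f(s) dB_s)^2 ] = int_0^t f(s)^2 ds.
Here f(s) = 3*s/2 - 4/5, so f(s)^2 = (15*s - 8)^2/100. Integrate:
  int_0^t ((15*s - 8)^2/100) ds = t*(75*t^2 - 120*t + 64)/100.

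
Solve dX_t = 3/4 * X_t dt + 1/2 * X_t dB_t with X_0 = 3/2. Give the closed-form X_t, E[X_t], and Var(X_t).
X_t = 3/2 * exp((5/8) t + (1/2) B_t); E[X_t] = 3*exp(3*t/4)/2; Var(X_t) = 9*(exp(t/4) - 1)*exp(3*t/2)/4

For GBM dX = mu X dt + sigma X dB with X_0 = x_0, apply Itô to Y = log X: dY = (mu - sigma^2/2) dt + sigma dB, so Y_t = log(x_0) + (mu - sigma^2/2) t + sigma B_t and hence X_t = x_0 * exp((mu - sigma^2/2) t + sigma B_t).
With mu = 3/4, sigma = 1/2, x_0 = 3/2, this gives:
  X_t = 3/2 * exp((5/8) * t + (1/2) * B_t).
Since sigma*B_t ~ Normal(0, sigma^2 t), E[exp(sigma*B_t)] = exp(sigma^2 t / 2); so E[X_t] = x_0 * exp((mu - sigma^2/2) t) * exp(sigma^2 t / 2) = x_0 * exp(mu t) = 3*exp(3*t/4)/2.
Var(X_t) = E[X_t^2] - (E[X_t])^2 = x_0^2 * exp(2 mu t) * (exp(sigma^2 t) - 1) = 9*(exp(t/4) - 1)*exp(3*t/2)/4.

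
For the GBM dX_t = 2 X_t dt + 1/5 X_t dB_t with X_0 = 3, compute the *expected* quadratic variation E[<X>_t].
E[<X>_t] = 9*exp(101*t/25)/101 - 9/101

<X>_t = int_0^t ((1/5) * X_s)^2 ds. Taking expectation inside the integral: E[<X>_t] = (1/5)^2 * int_0^t E[X_s^2] ds. For GBM, E[X_s^2] = x_0^2 * exp((2 mu + sigma^2) s). Integrating:
  E[<X>_t] = (1/5)^2 * 3^2 * (exp((2*2 + (1/5)^2) t) - 1) / (2*2 + (1/5)^2)
           = (1/5)^2 * 3^2 * (exp((101/25) t) - 1) / (101/25) = 9*exp(101*t/25)/101 - 9/101.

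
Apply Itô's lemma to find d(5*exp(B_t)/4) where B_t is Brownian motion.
d(5*exp(B_t)/4) = (5*exp(B_t)/8) dt + (5*exp(B_t)/4) dB_t

Itô's formula for f(B_t) gives d f(B_t) = f'(B_t) dB_t + (1/2) f''(B_t) dt. Compute derivatives of f(x) = 5*exp(x)/4:
  f'(x)  = 5*exp(x)/4
  f''(x) = 5*exp(x)/4
Substitute x = B_t and multiply the f'' term by 1/2:
  drift     = (1/2) * (5*exp(x)/4) evaluated at B_t = 5*exp(B_t)/8
  diffusion = (5*exp(x)/4) evaluated at B_t = 5*exp(B_t)/4
Therefore d(5*exp(B_t)/4) = (5*exp(B_t)/8) dt + (5*exp(B_t)/4) dB_t.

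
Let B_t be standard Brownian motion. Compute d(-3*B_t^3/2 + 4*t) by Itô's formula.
d(-3*B_t^3/2 + 4*t) = (4 - 9*B_t/2) dt + (-9*B_t^2/2) dB_t

Itô's formula for f(t, x): d f(t, B_t) = (f_t + (1/2) f_xx) dt + f_x dB_t. Compute partials of f(t, x) = 4*t - 3*x^3/2:
  f_t(t,x)  = 4
  f_x(t,x)  = -9*x^2/2
  f_xx(t,x) = -9*x
Assemble drift = f_t + (1/2) f_xx = 4 - 9*x/2 and diffusion = f_x = -9*x^2/2. Substituting x = B_t:
  d(-3*B_t^3/2 + 4*t) = (4 - 9*B_t/2) dt + (-9*B_t^2/2) dB_t.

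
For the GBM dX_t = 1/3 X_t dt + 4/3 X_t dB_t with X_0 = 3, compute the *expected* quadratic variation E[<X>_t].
E[<X>_t] = 72*exp(22*t/9)/11 - 72/11

<X>_t = int_0^t ((4/3) * X_s)^2 ds. Taking expectation inside the integral: E[<X>_t] = (4/3)^2 * int_0^t E[X_s^2] ds. For GBM, E[X_s^2] = x_0^2 * exp((2 mu + sigma^2) s). Integrating:
  E[<X>_t] = (4/3)^2 * 3^2 * (exp((2*(1/3) + (4/3)^2) t) - 1) / (2*(1/3) + (4/3)^2)
           = (4/3)^2 * 3^2 * (exp((22/9) t) - 1) / (22/9) = 72*exp(22*t/9)/11 - 72/11.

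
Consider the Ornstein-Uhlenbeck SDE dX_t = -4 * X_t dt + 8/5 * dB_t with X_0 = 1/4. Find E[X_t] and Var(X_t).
E[X_t] = exp(-4*t)/4; Var(X_t) = 8/25 - 8*exp(-8*t)/25

The OU SDE dX = -theta X dt + sigma dB admits the integrating factor exp(theta t): d(exp(theta t) X_t) = sigma exp(theta t) dB_t. Integrating from 0 to t:
  X_t = x_0 * exp(-theta t) + sigma * int_0^t exp(-theta (t-s)) dB_s.
The Itô integral has mean 0 and (by the Itô isometry) variance sigma^2 * int_0^t exp(-2 theta (t - s)) ds = sigma^2 * (1 - exp(-2 theta t)) / (2 theta).
With theta = 4, sigma = 8/5, x_0 = 1/4:
  E[X_t] = 1/4 * exp(-4 t) = exp(-4*t)/4
  Var(X_t) = (8/5)^2 * (1 - exp(-2*4 t)) / (2 * 4) = 8/25 - 8*exp(-8*t)/25.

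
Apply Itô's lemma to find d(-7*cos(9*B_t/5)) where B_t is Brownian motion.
d(-7*cos(9*B_t/5)) = (567*cos(9*B_t/5)/50) dt + (63*sin(9*B_t/5)/5) dB_t

Itô's formula for f(B_t) gives d f(B_t) = f'(B_t) dB_t + (1/2) f''(B_t) dt. Compute derivatives of f(x) = -7*cos(9*x/5):
  f'(x)  = 63*sin(9*x/5)/5
  f''(x) = 567*cos(9*x/5)/25
Substitute x = B_t and multiply the f'' term by 1/2:
  drift     = (1/2) * (567*cos(9*x/5)/25) evaluated at B_t = 567*cos(9*B_t/5)/50
  diffusion = (63*sin(9*x/5)/5) evaluated at B_t = 63*sin(9*B_t/5)/5
Therefore d(-7*cos(9*B_t/5)) = (567*cos(9*B_t/5)/50) dt + (63*sin(9*B_t/5)/5) dB_t.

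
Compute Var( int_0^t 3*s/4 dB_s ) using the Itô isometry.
Var = 3*t^3/16

The Itô integral of a deterministic integrand f(s) has mean 0 because each increment f(s) * (B_{s+ds} - B_s) has mean 0. By the Itô isometry:
  Var( int_0^t f(s) dB_s ) = E[ (int_0^t f(s) dB_s)^2 ] = int_0^t f(s)^2 ds.
Here f(s) = 3*s/4, so f(s)^2 = 9*s^2/16. Integrate:
  int_0^t (9*s^2/16) ds = 3*t^3/16.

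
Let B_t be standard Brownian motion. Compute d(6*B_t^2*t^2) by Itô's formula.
d(6*B_t^2*t^2) = (6*t*(2*B_t^2 + t)) dt + (12*B_t*t^2) dB_t

Itô's formula for f(t, x): d f(t, B_t) = (f_t + (1/2) f_xx) dt + f_x dB_t. Compute partials of f(t, x) = 6*t^2*x^2:
  f_t(t,x)  = 12*t*x^2
  f_x(t,x)  = 12*t^2*x
  f_xx(t,x) = 12*t^2
Assemble drift = f_t + (1/2) f_xx = 6*t*(t + 2*x^2) and diffusion = f_x = 12*t^2*x. Substituting x = B_t:
  d(6*B_t^2*t^2) = (6*t*(2*B_t^2 + t)) dt + (12*B_t*t^2) dB_t.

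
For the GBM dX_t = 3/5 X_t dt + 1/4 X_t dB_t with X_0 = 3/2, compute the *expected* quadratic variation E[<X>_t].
E[<X>_t] = 45*exp(101*t/80)/404 - 45/404

<X>_t = int_0^t ((1/4) * X_s)^2 ds. Taking expectation inside the integral: E[<X>_t] = (1/4)^2 * int_0^t E[X_s^2] ds. For GBM, E[X_s^2] = x_0^2 * exp((2 mu + sigma^2) s). Integrating:
  E[<X>_t] = (1/4)^2 * (3/2)^2 * (exp((2*(3/5) + (1/4)^2) t) - 1) / (2*(3/5) + (1/4)^2)
           = (1/4)^2 * (3/2)^2 * (exp((101/80) t) - 1) / (101/80) = 45*exp(101*t/80)/404 - 45/404.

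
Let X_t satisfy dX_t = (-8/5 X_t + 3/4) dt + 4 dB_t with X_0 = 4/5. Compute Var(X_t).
Var(X_t) = 5 - 5*exp(-16*t/5)

The variance V(t) = Var(X_t) satisfies V'(t) = 2 a V(t) + c^2 with V(0) = 0 (drift coefficient is linear in X, diffusion is constant). With a = -8/5, c = 4, the solution is
  V(t) = (c^2 / (2 a)) * (exp(2 a t) - 1)
       = (4^2 / (2*(-8/5))) * (exp((-16/5) t) - 1)
       = 5 - 5*exp(-16*t/5).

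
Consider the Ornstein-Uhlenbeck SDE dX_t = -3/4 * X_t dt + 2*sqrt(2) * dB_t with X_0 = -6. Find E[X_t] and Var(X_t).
E[X_t] = -6*exp(-3*t/4); Var(X_t) = 16/3 - 16*exp(-3*t/2)/3

The OU SDE dX = -theta X dt + sigma dB admits the integrating factor exp(theta t): d(exp(theta t) X_t) = sigma exp(theta t) dB_t. Integrating from 0 to t:
  X_t = x_0 * exp(-theta t) + sigma * int_0^t exp(-theta (t-s)) dB_s.
The Itô integral has mean 0 and (by the Itô isometry) variance sigma^2 * int_0^t exp(-2 theta (t - s)) ds = sigma^2 * (1 - exp(-2 theta t)) / (2 theta).
With theta = 3/4, sigma = 2*sqrt(2), x_0 = -6:
  E[X_t] = -6 * exp(-3/4 t) = -6*exp(-3*t/4)
  Var(X_t) = (2*sqrt(2))^2 * (1 - exp(-2*3/4 t)) / (2 * 3/4) = 16/3 - 16*exp(-3*t/2)/3.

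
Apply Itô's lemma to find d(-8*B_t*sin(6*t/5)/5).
d(-8*B_t*sin(6*t/5)/5) = (-48*B_t*cos(6*t/5)/25) dt + (-8*sin(6*t/5)/5) dB_t

Itô's formula for f(t, x): d f(t, B_t) = (f_t + (1/2) f_xx) dt + f_x dB_t. Compute partials of f(t, x) = -8*x*sin(6*t/5)/5:
  f_t(t,x)  = -48*x*cos(6*t/5)/25
  f_x(t,x)  = -8*sin(6*t/5)/5
  f_xx(t,x) = 0
Assemble drift = f_t + (1/2) f_xx = -48*x*cos(6*t/5)/25 and diffusion = f_x = -8*sin(6*t/5)/5. Substituting x = B_t:
  d(-8*B_t*sin(6*t/5)/5) = (-48*B_t*cos(6*t/5)/25) dt + (-8*sin(6*t/5)/5) dB_t.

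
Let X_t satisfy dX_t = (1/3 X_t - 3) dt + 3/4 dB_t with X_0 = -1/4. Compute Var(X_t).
Var(X_t) = 27*exp(2*t/3)/32 - 27/32

The variance V(t) = Var(X_t) satisfies V'(t) = 2 a V(t) + c^2 with V(0) = 0 (drift coefficient is linear in X, diffusion is constant). With a = 1/3, c = 3/4, the solution is
  V(t) = (c^2 / (2 a)) * (exp(2 a t) - 1)
       = ((3/4)^2 / (2*(1/3))) * (exp((2/3) t) - 1)
       = 27*exp(2*t/3)/32 - 27/32.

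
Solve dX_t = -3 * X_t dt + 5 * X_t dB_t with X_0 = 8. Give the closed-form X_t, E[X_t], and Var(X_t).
X_t = 8 * exp((-31/2) t + (5) B_t); E[X_t] = 8*exp(-3*t); Var(X_t) = (64*exp(25*t) - 64)*exp(-6*t)

For GBM dX = mu X dt + sigma X dB with X_0 = x_0, apply Itô to Y = log X: dY = (mu - sigma^2/2) dt + sigma dB, so Y_t = log(x_0) + (mu - sigma^2/2) t + sigma B_t and hence X_t = x_0 * exp((mu - sigma^2/2) t + sigma B_t).
With mu = -3, sigma = 5, x_0 = 8, this gives:
  X_t = 8 * exp((-31/2) * t + (5) * B_t).
Since sigma*B_t ~ Normal(0, sigma^2 t), E[exp(sigma*B_t)] = exp(sigma^2 t / 2); so E[X_t] = x_0 * exp((mu - sigma^2/2) t) * exp(sigma^2 t / 2) = x_0 * exp(mu t) = 8*exp(-3*t).
Var(X_t) = E[X_t^2] - (E[X_t])^2 = x_0^2 * exp(2 mu t) * (exp(sigma^2 t) - 1) = (64*exp(25*t) - 64)*exp(-6*t).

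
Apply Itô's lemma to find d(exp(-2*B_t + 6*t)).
d(exp(-2*B_t + 6*t)) = (8*exp(-2*B_t + 6*t)) dt + (-2*exp(-2*B_t + 6*t)) dB_t

Itô's formula for f(t, x): d f(t, B_t) = (f_t + (1/2) f_xx) dt + f_x dB_t. Compute partials of f(t, x) = exp(6*t - 2*x):
  f_t(t,x)  = 6*exp(6*t - 2*x)
  f_x(t,x)  = -2*exp(6*t - 2*x)
  f_xx(t,x) = 4*exp(6*t - 2*x)
Assemble drift = f_t + (1/2) f_xx = 8*exp(6*t - 2*x) and diffusion = f_x = -2*exp(6*t - 2*x). Substituting x = B_t:
  d(exp(-2*B_t + 6*t)) = (8*exp(-2*B_t + 6*t)) dt + (-2*exp(-2*B_t + 6*t)) dB_t.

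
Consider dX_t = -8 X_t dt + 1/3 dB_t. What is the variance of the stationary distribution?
lim Var(X_t) = 1/144

The OU SDE dX = -theta X dt + sigma dB admits the integrating factor exp(theta t): d(exp(theta t) X_t) = sigma exp(theta t) dB_t. Integrating from 0 to t gives X_t = x_0 * exp(-theta t) + sigma * int_0^t exp(-theta (t-s)) dB_s for any initial x_0. The Itô integral has variance (by the Itô isometry) sigma^2 * int_0^t exp(-2 theta (t - s)) ds = sigma^2 * (1 - exp(-2 theta t)) / (2 theta), independent of x_0.
With theta = 8, sigma = 1/3:
  Var(X_t) = (1/3)^2 * (1 - exp(-2*8 t)) / (2 * 8) = 1/144 - exp(-16*t)/144.
As t -> infinity, exp(-2*8 t) -> 0, so the stationary variance is sigma^2 / (2 theta) = 1/144.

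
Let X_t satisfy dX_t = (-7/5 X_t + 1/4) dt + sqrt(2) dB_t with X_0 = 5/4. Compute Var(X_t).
Var(X_t) = 5/7 - 5*exp(-14*t/5)/7

The variance V(t) = Var(X_t) satisfies V'(t) = 2 a V(t) + c^2 with V(0) = 0 (drift coefficient is linear in X, diffusion is constant). With a = -7/5, c = sqrt(2), the solution is
  V(t) = (c^2 / (2 a)) * (exp(2 a t) - 1)
       = (sqrt(2)^2 / (2*(-7/5))) * (exp((-14/5) t) - 1)
       = 5/7 - 5*exp(-14*t/5)/7.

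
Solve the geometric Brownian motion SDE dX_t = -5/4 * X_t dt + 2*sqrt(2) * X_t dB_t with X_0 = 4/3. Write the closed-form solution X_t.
X_t = 4/3 * exp((-21/4) * t + (2*sqrt(2)) * B_t)

For GBM dX = mu X dt + sigma X dB with X_0 = x_0, apply Itô to Y = log X: dY = (mu - sigma^2/2) dt + sigma dB, so Y_t = log(x_0) + (mu - sigma^2/2) t + sigma B_t and hence X_t = x_0 * exp((mu - sigma^2/2) t + sigma B_t).
With mu = -5/4, sigma = 2*sqrt(2), x_0 = 4/3, this gives:
  X_t = 4/3 * exp((-21/4) * t + (2*sqrt(2)) * B_t).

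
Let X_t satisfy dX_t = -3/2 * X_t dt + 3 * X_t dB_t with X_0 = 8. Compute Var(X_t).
Var(X_t) = (64*exp(9*t) - 64)*exp(-3*t)

For GBM dX = mu X dt + sigma X dB with X_0 = x_0, apply Itô to Y = log X: dY = (mu - sigma^2/2) dt + sigma dB, so Y_t = log(x_0) + (mu - sigma^2/2) t + sigma B_t and hence X_t = x_0 * exp((mu - sigma^2/2) t + sigma B_t).
With mu = -3/2, sigma = 3, x_0 = 8, this gives:
  X_t = 8 * exp((-6) * t + (3) * B_t).
Since sigma*B_t ~ Normal(0, sigma^2 t), E[exp(sigma*B_t)] = exp(sigma^2 t / 2); so E[X_t] = x_0 * exp((mu - sigma^2/2) t) * exp(sigma^2 t / 2) = x_0 * exp(mu t) = 8*exp(-3*t/2).
Var(X_t) = E[X_t^2] - (E[X_t])^2 = x_0^2 * exp(2 mu t) * (exp(sigma^2 t) - 1) = (64*exp(9*t) - 64)*exp(-3*t).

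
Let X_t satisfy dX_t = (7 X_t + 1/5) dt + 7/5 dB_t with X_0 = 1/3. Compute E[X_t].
E[X_t] = 38*exp(7*t)/105 - 1/35

Taking expectations and using E[dB_t] = 0, the mean m(t) = E[X_t] satisfies the ODE m'(t) = a m(t) + b with m(0) = x_0. With a = 7, b = 1/5, x_0 = 1/3, the solution is
  m(t) = x_0 * exp(a t) + (b/a) * (exp(a t) - 1)
       = (1/3) * exp(7 t) + ((1/5)/7) * (exp(7 t) - 1)
       = 38*exp(7*t)/105 - 1/35.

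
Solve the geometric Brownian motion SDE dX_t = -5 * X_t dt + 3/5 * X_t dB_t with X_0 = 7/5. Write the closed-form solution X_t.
X_t = 7/5 * exp((-259/50) * t + (3/5) * B_t)

For GBM dX = mu X dt + sigma X dB with X_0 = x_0, apply Itô to Y = log X: dY = (mu - sigma^2/2) dt + sigma dB, so Y_t = log(x_0) + (mu - sigma^2/2) t + sigma B_t and hence X_t = x_0 * exp((mu - sigma^2/2) t + sigma B_t).
With mu = -5, sigma = 3/5, x_0 = 7/5, this gives:
  X_t = 7/5 * exp((-259/50) * t + (3/5) * B_t).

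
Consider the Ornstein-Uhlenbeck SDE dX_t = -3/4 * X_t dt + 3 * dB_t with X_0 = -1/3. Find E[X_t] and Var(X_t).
E[X_t] = -exp(-3*t/4)/3; Var(X_t) = 6 - 6*exp(-3*t/2)

The OU SDE dX = -theta X dt + sigma dB admits the integrating factor exp(theta t): d(exp(theta t) X_t) = sigma exp(theta t) dB_t. Integrating from 0 to t:
  X_t = x_0 * exp(-theta t) + sigma * int_0^t exp(-theta (t-s)) dB_s.
The Itô integral has mean 0 and (by the Itô isometry) variance sigma^2 * int_0^t exp(-2 theta (t - s)) ds = sigma^2 * (1 - exp(-2 theta t)) / (2 theta).
With theta = 3/4, sigma = 3, x_0 = -1/3:
  E[X_t] = -1/3 * exp(-3/4 t) = -exp(-3*t/4)/3
  Var(X_t) = (3)^2 * (1 - exp(-2*3/4 t)) / (2 * 3/4) = 6 - 6*exp(-3*t/2).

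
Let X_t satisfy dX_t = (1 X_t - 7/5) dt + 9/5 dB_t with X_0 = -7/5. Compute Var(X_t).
Var(X_t) = 81*exp(2*t)/50 - 81/50

The variance V(t) = Var(X_t) satisfies V'(t) = 2 a V(t) + c^2 with V(0) = 0 (drift coefficient is linear in X, diffusion is constant). With a = 1, c = 9/5, the solution is
  V(t) = (c^2 / (2 a)) * (exp(2 a t) - 1)
       = ((9/5)^2 / (2*1)) * (exp(2 t) - 1)
       = 81*exp(2*t)/50 - 81/50.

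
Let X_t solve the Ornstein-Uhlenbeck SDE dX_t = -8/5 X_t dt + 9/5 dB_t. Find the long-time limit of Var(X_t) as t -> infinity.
lim Var(X_t) = 81/80

The OU SDE dX = -theta X dt + sigma dB admits the integrating factor exp(theta t): d(exp(theta t) X_t) = sigma exp(theta t) dB_t. Integrating from 0 to t gives X_t = x_0 * exp(-theta t) + sigma * int_0^t exp(-theta (t-s)) dB_s for any initial x_0. The Itô integral has variance (by the Itô isometry) sigma^2 * int_0^t exp(-2 theta (t - s)) ds = sigma^2 * (1 - exp(-2 theta t)) / (2 theta), independent of x_0.
With theta = 8/5, sigma = 9/5:
  Var(X_t) = (9/5)^2 * (1 - exp(-2*8/5 t)) / (2 * 8/5) = 81/80 - 81*exp(-16*t/5)/80.
As t -> infinity, exp(-2*8/5 t) -> 0, so the stationary variance is sigma^2 / (2 theta) = 81/80.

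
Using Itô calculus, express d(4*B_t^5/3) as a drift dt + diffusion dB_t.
d(4*B_t^5/3) = (40*B_t^3/3) dt + (20*B_t^4/3) dB_t

Itô's formula for f(B_t) gives d f(B_t) = f'(B_t) dB_t + (1/2) f''(B_t) dt. Compute derivatives of f(x) = 4*x^5/3:
  f'(x)  = 20*x^4/3
  f''(x) = 80*x^3/3
Substitute x = B_t and multiply the f'' term by 1/2:
  drift     = (1/2) * (80*x^3/3) evaluated at B_t = 40*B_t^3/3
  diffusion = (20*x^4/3) evaluated at B_t = 20*B_t^4/3
Therefore d(4*B_t^5/3) = (40*B_t^3/3) dt + (20*B_t^4/3) dB_t.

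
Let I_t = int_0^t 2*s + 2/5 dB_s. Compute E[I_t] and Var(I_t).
E[I_t] = 0; Var(I_t) = 4*t*(25*t^2 + 15*t + 3)/75

The Itô integral of a deterministic integrand f(s) has mean 0 because each increment f(s) * (B_{s+ds} - B_s) has mean 0. By the Itô isometry:
  Var( int_0^t f(s) dB_s ) = E[ (int_0^t f(s) dB_s)^2 ] = int_0^t f(s)^2 ds.
Here f(s) = 2*s + 2/5, so f(s)^2 = 4*(5*s + 1)^2/25. Integrate:
  int_0^t (4*(5*s + 1)^2/25) ds = 4*t*(25*t^2 + 15*t + 3)/75.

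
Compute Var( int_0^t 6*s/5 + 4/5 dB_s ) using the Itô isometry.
Var = 4*t*(3*t^2 + 6*t + 4)/25

The Itô integral of a deterministic integrand f(s) has mean 0 because each increment f(s) * (B_{s+ds} - B_s) has mean 0. By the Itô isometry:
  Var( int_0^t f(s) dB_s ) = E[ (int_0^t f(s) dB_s)^2 ] = int_0^t f(s)^2 ds.
Here f(s) = 6*s/5 + 4/5, so f(s)^2 = 4*(3*s + 2)^2/25. Integrate:
  int_0^t (4*(3*s + 2)^2/25) ds = 4*t*(3*t^2 + 6*t + 4)/25.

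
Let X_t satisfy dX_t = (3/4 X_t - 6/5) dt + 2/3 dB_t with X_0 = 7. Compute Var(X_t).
Var(X_t) = 8*exp(3*t/2)/27 - 8/27

The variance V(t) = Var(X_t) satisfies V'(t) = 2 a V(t) + c^2 with V(0) = 0 (drift coefficient is linear in X, diffusion is constant). With a = 3/4, c = 2/3, the solution is
  V(t) = (c^2 / (2 a)) * (exp(2 a t) - 1)
       = ((2/3)^2 / (2*(3/4))) * (exp((3/2) t) - 1)
       = 8*exp(3*t/2)/27 - 8/27.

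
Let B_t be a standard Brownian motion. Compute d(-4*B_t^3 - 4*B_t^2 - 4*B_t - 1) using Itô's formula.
d(-4*B_t^3 - 4*B_t^2 - 4*B_t - 1) = (-12*B_t - 4) dt + (-12*B_t^2 - 8*B_t - 4) dB_t

Itô's formula for f(B_t) gives d f(B_t) = f'(B_t) dB_t + (1/2) f''(B_t) dt. Compute derivatives of f(x) = -4*x^3 - 4*x^2 - 4*x - 1:
  f'(x)  = -12*x^2 - 8*x - 4
  f''(x) = -24*x - 8
Substitute x = B_t and multiply the f'' term by 1/2:
  drift     = (1/2) * (-24*x - 8) evaluated at B_t = -12*B_t - 4
  diffusion = (-12*x^2 - 8*x - 4) evaluated at B_t = -12*B_t^2 - 8*B_t - 4
Therefore d(-4*B_t^3 - 4*B_t^2 - 4*B_t - 1) = (-12*B_t - 4) dt + (-12*B_t^2 - 8*B_t - 4) dB_t.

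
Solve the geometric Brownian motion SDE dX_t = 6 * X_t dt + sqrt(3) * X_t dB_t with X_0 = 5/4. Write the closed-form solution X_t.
X_t = 5/4 * exp((9/2) * t + (sqrt(3)) * B_t)

For GBM dX = mu X dt + sigma X dB with X_0 = x_0, apply Itô to Y = log X: dY = (mu - sigma^2/2) dt + sigma dB, so Y_t = log(x_0) + (mu - sigma^2/2) t + sigma B_t and hence X_t = x_0 * exp((mu - sigma^2/2) t + sigma B_t).
With mu = 6, sigma = sqrt(3), x_0 = 5/4, this gives:
  X_t = 5/4 * exp((9/2) * t + (sqrt(3)) * B_t).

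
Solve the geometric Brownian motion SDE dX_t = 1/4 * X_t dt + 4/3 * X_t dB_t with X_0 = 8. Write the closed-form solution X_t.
X_t = 8 * exp((-23/36) * t + (4/3) * B_t)

For GBM dX = mu X dt + sigma X dB with X_0 = x_0, apply Itô to Y = log X: dY = (mu - sigma^2/2) dt + sigma dB, so Y_t = log(x_0) + (mu - sigma^2/2) t + sigma B_t and hence X_t = x_0 * exp((mu - sigma^2/2) t + sigma B_t).
With mu = 1/4, sigma = 4/3, x_0 = 8, this gives:
  X_t = 8 * exp((-23/36) * t + (4/3) * B_t).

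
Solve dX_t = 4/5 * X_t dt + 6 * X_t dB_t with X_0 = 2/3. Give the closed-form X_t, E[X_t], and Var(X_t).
X_t = 2/3 * exp((-86/5) t + (6) B_t); E[X_t] = 2*exp(4*t/5)/3; Var(X_t) = 4*(exp(36*t) - 1)*exp(8*t/5)/9

For GBM dX = mu X dt + sigma X dB with X_0 = x_0, apply Itô to Y = log X: dY = (mu - sigma^2/2) dt + sigma dB, so Y_t = log(x_0) + (mu - sigma^2/2) t + sigma B_t and hence X_t = x_0 * exp((mu - sigma^2/2) t + sigma B_t).
With mu = 4/5, sigma = 6, x_0 = 2/3, this gives:
  X_t = 2/3 * exp((-86/5) * t + (6) * B_t).
Since sigma*B_t ~ Normal(0, sigma^2 t), E[exp(sigma*B_t)] = exp(sigma^2 t / 2); so E[X_t] = x_0 * exp((mu - sigma^2/2) t) * exp(sigma^2 t / 2) = x_0 * exp(mu t) = 2*exp(4*t/5)/3.
Var(X_t) = E[X_t^2] - (E[X_t])^2 = x_0^2 * exp(2 mu t) * (exp(sigma^2 t) - 1) = 4*(exp(36*t) - 1)*exp(8*t/5)/9.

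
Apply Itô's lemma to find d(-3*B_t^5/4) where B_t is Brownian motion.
d(-3*B_t^5/4) = (-15*B_t^3/2) dt + (-15*B_t^4/4) dB_t

Itô's formula for f(B_t) gives d f(B_t) = f'(B_t) dB_t + (1/2) f''(B_t) dt. Compute derivatives of f(x) = -3*x^5/4:
  f'(x)  = -15*x^4/4
  f''(x) = -15*x^3
Substitute x = B_t and multiply the f'' term by 1/2:
  drift     = (1/2) * (-15*x^3) evaluated at B_t = -15*B_t^3/2
  diffusion = (-15*x^4/4) evaluated at B_t = -15*B_t^4/4
Therefore d(-3*B_t^5/4) = (-15*B_t^3/2) dt + (-15*B_t^4/4) dB_t.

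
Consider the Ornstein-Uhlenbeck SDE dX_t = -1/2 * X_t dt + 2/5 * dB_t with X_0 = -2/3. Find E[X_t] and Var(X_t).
E[X_t] = -2*exp(-t/2)/3; Var(X_t) = 4/25 - 4*exp(-t)/25

The OU SDE dX = -theta X dt + sigma dB admits the integrating factor exp(theta t): d(exp(theta t) X_t) = sigma exp(theta t) dB_t. Integrating from 0 to t:
  X_t = x_0 * exp(-theta t) + sigma * int_0^t exp(-theta (t-s)) dB_s.
The Itô integral has mean 0 and (by the Itô isometry) variance sigma^2 * int_0^t exp(-2 theta (t - s)) ds = sigma^2 * (1 - exp(-2 theta t)) / (2 theta).
With theta = 1/2, sigma = 2/5, x_0 = -2/3:
  E[X_t] = -2/3 * exp(-1/2 t) = -2*exp(-t/2)/3
  Var(X_t) = (2/5)^2 * (1 - exp(-2*1/2 t)) / (2 * 1/2) = 4/25 - 4*exp(-t)/25.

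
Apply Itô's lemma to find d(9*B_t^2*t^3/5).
d(9*B_t^2*t^3/5) = (9*t^2*(3*B_t^2 + t)/5) dt + (18*B_t*t^3/5) dB_t

Itô's formula for f(t, x): d f(t, B_t) = (f_t + (1/2) f_xx) dt + f_x dB_t. Compute partials of f(t, x) = 9*t^3*x^2/5:
  f_t(t,x)  = 27*t^2*x^2/5
  f_x(t,x)  = 18*t^3*x/5
  f_xx(t,x) = 18*t^3/5
Assemble drift = f_t + (1/2) f_xx = 9*t^2*(t + 3*x^2)/5 and diffusion = f_x = 18*t^3*x/5. Substituting x = B_t:
  d(9*B_t^2*t^3/5) = (9*t^2*(3*B_t^2 + t)/5) dt + (18*B_t*t^3/5) dB_t.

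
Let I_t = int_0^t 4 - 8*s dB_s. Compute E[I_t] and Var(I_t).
E[I_t] = 0; Var(I_t) = 16*t*(4*t^2 - 6*t + 3)/3

The Itô integral of a deterministic integrand f(s) has mean 0 because each increment f(s) * (B_{s+ds} - B_s) has mean 0. By the Itô isometry:
  Var( int_0^t f(s) dB_s ) = E[ (int_0^t f(s) dB_s)^2 ] = int_0^t f(s)^2 ds.
Here f(s) = 4 - 8*s, so f(s)^2 = 16*(2*s - 1)^2. Integrate:
  int_0^t (16*(2*s - 1)^2) ds = 16*t*(4*t^2 - 6*t + 3)/3.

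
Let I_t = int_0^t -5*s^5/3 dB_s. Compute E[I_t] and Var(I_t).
E[I_t] = 0; Var(I_t) = 25*t^11/99

The Itô integral of a deterministic integrand f(s) has mean 0 because each increment f(s) * (B_{s+ds} - B_s) has mean 0. By the Itô isometry:
  Var( int_0^t f(s) dB_s ) = E[ (int_0^t f(s) dB_s)^2 ] = int_0^t f(s)^2 ds.
Here f(s) = -5*s^5/3, so f(s)^2 = 25*s^10/9. Integrate:
  int_0^t (25*s^10/9) ds = 25*t^11/99.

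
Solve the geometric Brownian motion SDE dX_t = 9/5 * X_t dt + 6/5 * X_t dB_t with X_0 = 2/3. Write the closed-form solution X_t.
X_t = 2/3 * exp((27/25) * t + (6/5) * B_t)

For GBM dX = mu X dt + sigma X dB with X_0 = x_0, apply Itô to Y = log X: dY = (mu - sigma^2/2) dt + sigma dB, so Y_t = log(x_0) + (mu - sigma^2/2) t + sigma B_t and hence X_t = x_0 * exp((mu - sigma^2/2) t + sigma B_t).
With mu = 9/5, sigma = 6/5, x_0 = 2/3, this gives:
  X_t = 2/3 * exp((27/25) * t + (6/5) * B_t).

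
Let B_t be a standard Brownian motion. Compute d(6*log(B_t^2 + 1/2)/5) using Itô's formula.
d(6*log(B_t^2 + 1/2)/5) = (12*(1 - 2*B_t^2)/(5*(2*B_t^2 + 1)^2)) dt + (24*B_t/(5*(2*B_t^2 + 1))) dB_t

Itô's formula for f(B_t) gives d f(B_t) = f'(B_t) dB_t + (1/2) f''(B_t) dt. Compute derivatives of f(x) = 6*log(x^2 + 1/2)/5:
  f'(x)  = 24*x/(5*(2*x^2 + 1))
  f''(x) = 24*(1 - 2*x^2)/(5*(2*x^2 + 1)^2)
Substitute x = B_t and multiply the f'' term by 1/2:
  drift     = (1/2) * (24*(1 - 2*x^2)/(5*(2*x^2 + 1)^2)) evaluated at B_t = 12*(1 - 2*B_t^2)/(5*(2*B_t^2 + 1)^2)
  diffusion = (24*x/(5*(2*x^2 + 1))) evaluated at B_t = 24*B_t/(5*(2*B_t^2 + 1))
Therefore d(6*log(B_t^2 + 1/2)/5) = (12*(1 - 2*B_t^2)/(5*(2*B_t^2 + 1)^2)) dt + (24*B_t/(5*(2*B_t^2 + 1))) dB_t.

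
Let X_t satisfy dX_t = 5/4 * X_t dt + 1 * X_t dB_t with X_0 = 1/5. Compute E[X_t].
E[X_t] = exp(5*t/4)/5

For GBM dX = mu X dt + sigma X dB with X_0 = x_0, apply Itô to Y = log X: dY = (mu - sigma^2/2) dt + sigma dB, so Y_t = log(x_0) + (mu - sigma^2/2) t + sigma B_t and hence X_t = x_0 * exp((mu - sigma^2/2) t + sigma B_t).
With mu = 5/4, sigma = 1, x_0 = 1/5, this gives:
  X_t = 1/5 * exp((3/4) * t + (1) * B_t).
Since sigma*B_t ~ Normal(0, sigma^2 t), E[exp(sigma*B_t)] = exp(sigma^2 t / 2); so E[X_t] = x_0 * exp((mu - sigma^2/2) t) * exp(sigma^2 t / 2) = x_0 * exp(mu t) = exp(5*t/4)/5.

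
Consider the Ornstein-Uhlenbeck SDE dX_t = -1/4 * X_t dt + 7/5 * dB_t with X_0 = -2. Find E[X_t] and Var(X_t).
E[X_t] = -2*exp(-t/4); Var(X_t) = 98/25 - 98*exp(-t/2)/25

The OU SDE dX = -theta X dt + sigma dB admits the integrating factor exp(theta t): d(exp(theta t) X_t) = sigma exp(theta t) dB_t. Integrating from 0 to t:
  X_t = x_0 * exp(-theta t) + sigma * int_0^t exp(-theta (t-s)) dB_s.
The Itô integral has mean 0 and (by the Itô isometry) variance sigma^2 * int_0^t exp(-2 theta (t - s)) ds = sigma^2 * (1 - exp(-2 theta t)) / (2 theta).
With theta = 1/4, sigma = 7/5, x_0 = -2:
  E[X_t] = -2 * exp(-1/4 t) = -2*exp(-t/4)
  Var(X_t) = (7/5)^2 * (1 - exp(-2*1/4 t)) / (2 * 1/4) = 98/25 - 98*exp(-t/2)/25.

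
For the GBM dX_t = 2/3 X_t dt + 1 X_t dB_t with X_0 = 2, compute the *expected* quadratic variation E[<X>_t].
E[<X>_t] = 12*exp(7*t/3)/7 - 12/7

<X>_t = int_0^t (1 * X_s)^2 ds. Taking expectation inside the integral: E[<X>_t] = 1^2 * int_0^t E[X_s^2] ds. For GBM, E[X_s^2] = x_0^2 * exp((2 mu + sigma^2) s). Integrating:
  E[<X>_t] = 1^2 * 2^2 * (exp((2*(2/3) + 1^2) t) - 1) / (2*(2/3) + 1^2)
           = 1^2 * 2^2 * (exp((7/3) t) - 1) / (7/3) = 12*exp(7*t/3)/7 - 12/7.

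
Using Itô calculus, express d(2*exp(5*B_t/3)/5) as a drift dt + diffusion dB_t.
d(2*exp(5*B_t/3)/5) = (5*exp(5*B_t/3)/9) dt + (2*exp(5*B_t/3)/3) dB_t

Itô's formula for f(B_t) gives d f(B_t) = f'(B_t) dB_t + (1/2) f''(B_t) dt. Compute derivatives of f(x) = 2*exp(5*x/3)/5:
  f'(x)  = 2*exp(5*x/3)/3
  f''(x) = 10*exp(5*x/3)/9
Substitute x = B_t and multiply the f'' term by 1/2:
  drift     = (1/2) * (10*exp(5*x/3)/9) evaluated at B_t = 5*exp(5*B_t/3)/9
  diffusion = (2*exp(5*x/3)/3) evaluated at B_t = 2*exp(5*B_t/3)/3
Therefore d(2*exp(5*B_t/3)/5) = (5*exp(5*B_t/3)/9) dt + (2*exp(5*B_t/3)/3) dB_t.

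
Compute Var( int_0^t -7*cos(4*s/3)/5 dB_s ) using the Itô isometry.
Var = 49*t/50 + 147*sin(4*t/3)*cos(4*t/3)/200

The Itô integral of a deterministic integrand f(s) has mean 0 because each increment f(s) * (B_{s+ds} - B_s) has mean 0. By the Itô isometry:
  Var( int_0^t f(s) dB_s ) = E[ (int_0^t f(s) dB_s)^2 ] = int_0^t f(s)^2 ds.
Here f(s) = -7*cos(4*s/3)/5, so f(s)^2 = 49*cos(4*s/3)^2/25. Integrate:
  int_0^t (49*cos(4*s/3)^2/25) ds = 49*t/50 + 147*sin(4*t/3)*cos(4*t/3)/200.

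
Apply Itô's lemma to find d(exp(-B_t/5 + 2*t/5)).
d(exp(-B_t/5 + 2*t/5)) = (21*exp(-B_t/5 + 2*t/5)/50) dt + (-exp(-B_t/5 + 2*t/5)/5) dB_t

Itô's formula for f(t, x): d f(t, B_t) = (f_t + (1/2) f_xx) dt + f_x dB_t. Compute partials of f(t, x) = exp(2*t/5 - x/5):
  f_t(t,x)  = 2*exp(2*t/5 - x/5)/5
  f_x(t,x)  = -exp(2*t/5 - x/5)/5
  f_xx(t,x) = exp(2*t/5 - x/5)/25
Assemble drift = f_t + (1/2) f_xx = 21*exp(2*t/5 - x/5)/50 and diffusion = f_x = -exp(2*t/5 - x/5)/5. Substituting x = B_t:
  d(exp(-B_t/5 + 2*t/5)) = (21*exp(-B_t/5 + 2*t/5)/50) dt + (-exp(-B_t/5 + 2*t/5)/5) dB_t.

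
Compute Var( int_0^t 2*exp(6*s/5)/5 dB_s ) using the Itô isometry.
Var = exp(12*t/5)/15 - 1/15

The Itô integral of a deterministic integrand f(s) has mean 0 because each increment f(s) * (B_{s+ds} - B_s) has mean 0. By the Itô isometry:
  Var( int_0^t f(s) dB_s ) = E[ (int_0^t f(s) dB_s)^2 ] = int_0^t f(s)^2 ds.
Here f(s) = 2*exp(6*s/5)/5, so f(s)^2 = 4*exp(12*s/5)/25. Integrate:
  int_0^t (4*exp(12*s/5)/25) ds = exp(12*t/5)/15 - 1/15.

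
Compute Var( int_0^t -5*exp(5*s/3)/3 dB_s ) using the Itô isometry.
Var = 5*exp(10*t/3)/6 - 5/6

The Itô integral of a deterministic integrand f(s) has mean 0 because each increment f(s) * (B_{s+ds} - B_s) has mean 0. By the Itô isometry:
  Var( int_0^t f(s) dB_s ) = E[ (int_0^t f(s) dB_s)^2 ] = int_0^t f(s)^2 ds.
Here f(s) = -5*exp(5*s/3)/3, so f(s)^2 = 25*exp(10*s/3)/9. Integrate:
  int_0^t (25*exp(10*s/3)/9) ds = 5*exp(10*t/3)/6 - 5/6.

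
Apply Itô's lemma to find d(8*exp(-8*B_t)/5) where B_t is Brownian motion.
d(8*exp(-8*B_t)/5) = (256*exp(-8*B_t)/5) dt + (-64*exp(-8*B_t)/5) dB_t

Itô's formula for f(B_t) gives d f(B_t) = f'(B_t) dB_t + (1/2) f''(B_t) dt. Compute derivatives of f(x) = 8*exp(-8*x)/5:
  f'(x)  = -64*exp(-8*x)/5
  f''(x) = 512*exp(-8*x)/5
Substitute x = B_t and multiply the f'' term by 1/2:
  drift     = (1/2) * (512*exp(-8*x)/5) evaluated at B_t = 256*exp(-8*B_t)/5
  diffusion = (-64*exp(-8*x)/5) evaluated at B_t = -64*exp(-8*B_t)/5
Therefore d(8*exp(-8*B_t)/5) = (256*exp(-8*B_t)/5) dt + (-64*exp(-8*B_t)/5) dB_t.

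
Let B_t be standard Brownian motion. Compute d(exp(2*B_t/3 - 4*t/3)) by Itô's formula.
d(exp(2*B_t/3 - 4*t/3)) = (-10*exp(2*B_t/3 - 4*t/3)/9) dt + (2*exp(2*B_t/3 - 4*t/3)/3) dB_t

Itô's formula for f(t, x): d f(t, B_t) = (f_t + (1/2) f_xx) dt + f_x dB_t. Compute partials of f(t, x) = exp(-4*t/3 + 2*x/3):
  f_t(t,x)  = -4*exp(-4*t/3 + 2*x/3)/3
  f_x(t,x)  = 2*exp(-4*t/3 + 2*x/3)/3
  f_xx(t,x) = 4*exp(-4*t/3 + 2*x/3)/9
Assemble drift = f_t + (1/2) f_xx = -10*exp(-4*t/3 + 2*x/3)/9 and diffusion = f_x = 2*exp(-4*t/3 + 2*x/3)/3. Substituting x = B_t:
  d(exp(2*B_t/3 - 4*t/3)) = (-10*exp(2*B_t/3 - 4*t/3)/9) dt + (2*exp(2*B_t/3 - 4*t/3)/3) dB_t.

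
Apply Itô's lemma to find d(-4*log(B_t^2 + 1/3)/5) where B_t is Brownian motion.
d(-4*log(B_t^2 + 1/3)/5) = (12*(3*B_t^2 - 1)/(5*(3*B_t^2 + 1)^2)) dt + (-24*B_t/(15*B_t^2 + 5)) dB_t

Itô's formula for f(B_t) gives d f(B_t) = f'(B_t) dB_t + (1/2) f''(B_t) dt. Compute derivatives of f(x) = -4*log(x^2 + 1/3)/5:
  f'(x)  = -24*x/(15*x^2 + 5)
  f''(x) = 24*(3*x^2 - 1)/(5*(3*x^2 + 1)^2)
Substitute x = B_t and multiply the f'' term by 1/2:
  drift     = (1/2) * (24*(3*x^2 - 1)/(5*(3*x^2 + 1)^2)) evaluated at B_t = 12*(3*B_t^2 - 1)/(5*(3*B_t^2 + 1)^2)
  diffusion = (-24*x/(15*x^2 + 5)) evaluated at B_t = -24*B_t/(15*B_t^2 + 5)
Therefore d(-4*log(B_t^2 + 1/3)/5) = (12*(3*B_t^2 - 1)/(5*(3*B_t^2 + 1)^2)) dt + (-24*B_t/(15*B_t^2 + 5)) dB_t.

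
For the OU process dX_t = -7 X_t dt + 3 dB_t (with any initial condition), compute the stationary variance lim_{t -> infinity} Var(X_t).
lim Var(X_t) = 9/14

The OU SDE dX = -theta X dt + sigma dB admits the integrating factor exp(theta t): d(exp(theta t) X_t) = sigma exp(theta t) dB_t. Integrating from 0 to t gives X_t = x_0 * exp(-theta t) + sigma * int_0^t exp(-theta (t-s)) dB_s for any initial x_0. The Itô integral has variance (by the Itô isometry) sigma^2 * int_0^t exp(-2 theta (t - s)) ds = sigma^2 * (1 - exp(-2 theta t)) / (2 theta), independent of x_0.
With theta = 7, sigma = 3:
  Var(X_t) = (3)^2 * (1 - exp(-2*7 t)) / (2 * 7) = 9/14 - 9*exp(-14*t)/14.
As t -> infinity, exp(-2*7 t) -> 0, so the stationary variance is sigma^2 / (2 theta) = 9/14.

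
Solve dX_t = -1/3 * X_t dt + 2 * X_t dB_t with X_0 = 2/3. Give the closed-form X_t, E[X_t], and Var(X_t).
X_t = 2/3 * exp((-7/3) t + (2) B_t); E[X_t] = 2*exp(-t/3)/3; Var(X_t) = (4*exp(4*t) - 4)*exp(-2*t/3)/9

For GBM dX = mu X dt + sigma X dB with X_0 = x_0, apply Itô to Y = log X: dY = (mu - sigma^2/2) dt + sigma dB, so Y_t = log(x_0) + (mu - sigma^2/2) t + sigma B_t and hence X_t = x_0 * exp((mu - sigma^2/2) t + sigma B_t).
With mu = -1/3, sigma = 2, x_0 = 2/3, this gives:
  X_t = 2/3 * exp((-7/3) * t + (2) * B_t).
Since sigma*B_t ~ Normal(0, sigma^2 t), E[exp(sigma*B_t)] = exp(sigma^2 t / 2); so E[X_t] = x_0 * exp((mu - sigma^2/2) t) * exp(sigma^2 t / 2) = x_0 * exp(mu t) = 2*exp(-t/3)/3.
Var(X_t) = E[X_t^2] - (E[X_t])^2 = x_0^2 * exp(2 mu t) * (exp(sigma^2 t) - 1) = (4*exp(4*t) - 4)*exp(-2*t/3)/9.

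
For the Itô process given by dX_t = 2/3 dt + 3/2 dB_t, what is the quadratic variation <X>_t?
<X>_t = 9*t/4

For an Itô process dX_t = a(t) dt + b(t) dB_t, the quadratic variation is <X>_t = int_0^t b(s)^2 ds (the drift term does not contribute). Here b(s) = 3/2, so
  b(s)^2 = 9/4.
Integrating from 0 to t:
  <X>_t = int_0^t (9/4) ds = 9*t/4.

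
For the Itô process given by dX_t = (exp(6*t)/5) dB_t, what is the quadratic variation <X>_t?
<X>_t = exp(12*t)/300 - 1/300

For an Itô process dX_t = a(t) dt + b(t) dB_t, the quadratic variation is <X>_t = int_0^t b(s)^2 ds (the drift term does not contribute). Here b(s) = exp(6*s)/5, so
  b(s)^2 = exp(12*s)/25.
Integrating from 0 to t:
  <X>_t = int_0^t (exp(12*s)/25) ds = exp(12*t)/300 - 1/300.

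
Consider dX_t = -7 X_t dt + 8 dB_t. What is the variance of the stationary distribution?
lim Var(X_t) = 32/7

The OU SDE dX = -theta X dt + sigma dB admits the integrating factor exp(theta t): d(exp(theta t) X_t) = sigma exp(theta t) dB_t. Integrating from 0 to t gives X_t = x_0 * exp(-theta t) + sigma * int_0^t exp(-theta (t-s)) dB_s for any initial x_0. The Itô integral has variance (by the Itô isometry) sigma^2 * int_0^t exp(-2 theta (t - s)) ds = sigma^2 * (1 - exp(-2 theta t)) / (2 theta), independent of x_0.
With theta = 7, sigma = 8:
  Var(X_t) = (8)^2 * (1 - exp(-2*7 t)) / (2 * 7) = 32/7 - 32*exp(-14*t)/7.
As t -> infinity, exp(-2*7 t) -> 0, so the stationary variance is sigma^2 / (2 theta) = 32/7.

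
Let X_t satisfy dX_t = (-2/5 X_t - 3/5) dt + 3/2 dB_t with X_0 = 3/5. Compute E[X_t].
E[X_t] = -3/2 + 21*exp(-2*t/5)/10

Taking expectations and using E[dB_t] = 0, the mean m(t) = E[X_t] satisfies the ODE m'(t) = a m(t) + b with m(0) = x_0. With a = -2/5, b = -3/5, x_0 = 3/5, the solution is
  m(t) = x_0 * exp(a t) + (b/a) * (exp(a t) - 1)
       = (3/5) * exp((-2/5) t) + ((-3/5)/(-2/5)) * (exp((-2/5) t) - 1)
       = -3/2 + 21*exp(-2*t/5)/10.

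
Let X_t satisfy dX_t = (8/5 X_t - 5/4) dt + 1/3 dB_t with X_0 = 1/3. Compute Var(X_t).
Var(X_t) = 5*exp(16*t/5)/144 - 5/144

The variance V(t) = Var(X_t) satisfies V'(t) = 2 a V(t) + c^2 with V(0) = 0 (drift coefficient is linear in X, diffusion is constant). With a = 8/5, c = 1/3, the solution is
  V(t) = (c^2 / (2 a)) * (exp(2 a t) - 1)
       = ((1/3)^2 / (2*(8/5))) * (exp((16/5) t) - 1)
       = 5*exp(16*t/5)/144 - 5/144.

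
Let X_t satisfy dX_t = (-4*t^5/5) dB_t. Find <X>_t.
<X>_t = 16*t^11/275

For an Itô process dX_t = a(t) dt + b(t) dB_t, the quadratic variation is <X>_t = int_0^t b(s)^2 ds (the drift term does not contribute). Here b(s) = -4*s^5/5, so
  b(s)^2 = 16*s^10/25.
Integrating from 0 to t:
  <X>_t = int_0^t (16*s^10/25) ds = 16*t^11/275.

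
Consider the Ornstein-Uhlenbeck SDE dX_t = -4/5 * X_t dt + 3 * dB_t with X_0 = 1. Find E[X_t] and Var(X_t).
E[X_t] = exp(-4*t/5); Var(X_t) = 45/8 - 45*exp(-8*t/5)/8

The OU SDE dX = -theta X dt + sigma dB admits the integrating factor exp(theta t): d(exp(theta t) X_t) = sigma exp(theta t) dB_t. Integrating from 0 to t:
  X_t = x_0 * exp(-theta t) + sigma * int_0^t exp(-theta (t-s)) dB_s.
The Itô integral has mean 0 and (by the Itô isometry) variance sigma^2 * int_0^t exp(-2 theta (t - s)) ds = sigma^2 * (1 - exp(-2 theta t)) / (2 theta).
With theta = 4/5, sigma = 3, x_0 = 1:
  E[X_t] = 1 * exp(-4/5 t) = exp(-4*t/5)
  Var(X_t) = (3)^2 * (1 - exp(-2*4/5 t)) / (2 * 4/5) = 45/8 - 45*exp(-8*t/5)/8.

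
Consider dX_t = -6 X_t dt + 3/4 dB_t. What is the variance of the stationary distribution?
lim Var(X_t) = 3/64

The OU SDE dX = -theta X dt + sigma dB admits the integrating factor exp(theta t): d(exp(theta t) X_t) = sigma exp(theta t) dB_t. Integrating from 0 to t gives X_t = x_0 * exp(-theta t) + sigma * int_0^t exp(-theta (t-s)) dB_s for any initial x_0. The Itô integral has variance (by the Itô isometry) sigma^2 * int_0^t exp(-2 theta (t - s)) ds = sigma^2 * (1 - exp(-2 theta t)) / (2 theta), independent of x_0.
With theta = 6, sigma = 3/4:
  Var(X_t) = (3/4)^2 * (1 - exp(-2*6 t)) / (2 * 6) = 3/64 - 3*exp(-12*t)/64.
As t -> infinity, exp(-2*6 t) -> 0, so the stationary variance is sigma^2 / (2 theta) = 3/64.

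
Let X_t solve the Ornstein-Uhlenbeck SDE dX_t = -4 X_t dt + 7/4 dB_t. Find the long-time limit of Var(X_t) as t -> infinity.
lim Var(X_t) = 49/128

The OU SDE dX = -theta X dt + sigma dB admits the integrating factor exp(theta t): d(exp(theta t) X_t) = sigma exp(theta t) dB_t. Integrating from 0 to t gives X_t = x_0 * exp(-theta t) + sigma * int_0^t exp(-theta (t-s)) dB_s for any initial x_0. The Itô integral has variance (by the Itô isometry) sigma^2 * int_0^t exp(-2 theta (t - s)) ds = sigma^2 * (1 - exp(-2 theta t)) / (2 theta), independent of x_0.
With theta = 4, sigma = 7/4:
  Var(X_t) = (7/4)^2 * (1 - exp(-2*4 t)) / (2 * 4) = 49/128 - 49*exp(-8*t)/128.
As t -> infinity, exp(-2*4 t) -> 0, so the stationary variance is sigma^2 / (2 theta) = 49/128.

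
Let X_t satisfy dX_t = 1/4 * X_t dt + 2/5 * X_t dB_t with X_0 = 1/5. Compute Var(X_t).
Var(X_t) = (exp(4*t/25) - 1)*exp(t/2)/25

For GBM dX = mu X dt + sigma X dB with X_0 = x_0, apply Itô to Y = log X: dY = (mu - sigma^2/2) dt + sigma dB, so Y_t = log(x_0) + (mu - sigma^2/2) t + sigma B_t and hence X_t = x_0 * exp((mu - sigma^2/2) t + sigma B_t).
With mu = 1/4, sigma = 2/5, x_0 = 1/5, this gives:
  X_t = 1/5 * exp((17/100) * t + (2/5) * B_t).
Since sigma*B_t ~ Normal(0, sigma^2 t), E[exp(sigma*B_t)] = exp(sigma^2 t / 2); so E[X_t] = x_0 * exp((mu - sigma^2/2) t) * exp(sigma^2 t / 2) = x_0 * exp(mu t) = exp(t/4)/5.
Var(X_t) = E[X_t^2] - (E[X_t])^2 = x_0^2 * exp(2 mu t) * (exp(sigma^2 t) - 1) = (exp(4*t/25) - 1)*exp(t/2)/25.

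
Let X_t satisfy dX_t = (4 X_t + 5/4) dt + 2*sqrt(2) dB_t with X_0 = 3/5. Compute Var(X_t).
Var(X_t) = exp(8*t) - 1

The variance V(t) = Var(X_t) satisfies V'(t) = 2 a V(t) + c^2 with V(0) = 0 (drift coefficient is linear in X, diffusion is constant). With a = 4, c = 2*sqrt(2), the solution is
  V(t) = (c^2 / (2 a)) * (exp(2 a t) - 1)
       = ((2*sqrt(2))^2 / (2*4)) * (exp(8 t) - 1)
       = exp(8*t) - 1.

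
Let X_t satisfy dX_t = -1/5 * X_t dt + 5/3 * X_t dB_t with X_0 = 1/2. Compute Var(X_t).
Var(X_t) = (exp(25*t/9) - 1)*exp(-2*t/5)/4

For GBM dX = mu X dt + sigma X dB with X_0 = x_0, apply Itô to Y = log X: dY = (mu - sigma^2/2) dt + sigma dB, so Y_t = log(x_0) + (mu - sigma^2/2) t + sigma B_t and hence X_t = x_0 * exp((mu - sigma^2/2) t + sigma B_t).
With mu = -1/5, sigma = 5/3, x_0 = 1/2, this gives:
  X_t = 1/2 * exp((-143/90) * t + (5/3) * B_t).
Since sigma*B_t ~ Normal(0, sigma^2 t), E[exp(sigma*B_t)] = exp(sigma^2 t / 2); so E[X_t] = x_0 * exp((mu - sigma^2/2) t) * exp(sigma^2 t / 2) = x_0 * exp(mu t) = exp(-t/5)/2.
Var(X_t) = E[X_t^2] - (E[X_t])^2 = x_0^2 * exp(2 mu t) * (exp(sigma^2 t) - 1) = (exp(25*t/9) - 1)*exp(-2*t/5)/4.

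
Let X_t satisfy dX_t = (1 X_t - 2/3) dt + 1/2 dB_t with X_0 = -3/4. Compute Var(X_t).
Var(X_t) = exp(2*t)/8 - 1/8

The variance V(t) = Var(X_t) satisfies V'(t) = 2 a V(t) + c^2 with V(0) = 0 (drift coefficient is linear in X, diffusion is constant). With a = 1, c = 1/2, the solution is
  V(t) = (c^2 / (2 a)) * (exp(2 a t) - 1)
       = ((1/2)^2 / (2*1)) * (exp(2 t) - 1)
       = exp(2*t)/8 - 1/8.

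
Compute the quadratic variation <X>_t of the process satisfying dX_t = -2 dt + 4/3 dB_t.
<X>_t = 16*t/9

For an Itô process dX_t = a(t) dt + b(t) dB_t, the quadratic variation is <X>_t = int_0^t b(s)^2 ds (the drift term does not contribute). Here b(s) = 4/3, so
  b(s)^2 = 16/9.
Integrating from 0 to t:
  <X>_t = int_0^t (16/9) ds = 16*t/9.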